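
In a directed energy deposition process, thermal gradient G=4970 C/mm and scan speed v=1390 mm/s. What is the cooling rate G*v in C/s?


CR = 4970 * 1390 = 6908300 C/s


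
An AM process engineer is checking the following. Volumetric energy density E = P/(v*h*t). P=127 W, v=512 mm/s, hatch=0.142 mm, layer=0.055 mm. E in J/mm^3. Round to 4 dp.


E = 127 / (512*0.142*0.055) = 31.7602 J/mm^3


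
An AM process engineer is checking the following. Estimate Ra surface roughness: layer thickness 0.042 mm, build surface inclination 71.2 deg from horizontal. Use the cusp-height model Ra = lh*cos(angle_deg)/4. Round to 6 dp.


Ra = 0.042 * cos(71.2) / 4 = 0.003384 mm


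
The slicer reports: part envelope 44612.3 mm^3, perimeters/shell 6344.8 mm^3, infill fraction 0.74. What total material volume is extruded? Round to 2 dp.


V_infill = (44612.3 - 6344.8) * 0.74 = 28317.95
V_total = 6344.8 + 28317.95 = 34662.75 mm^3


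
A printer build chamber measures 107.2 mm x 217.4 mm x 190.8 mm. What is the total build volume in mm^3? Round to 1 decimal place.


V = 107.2 * 217.4 * 190.8 = 4446647.4 mm^3


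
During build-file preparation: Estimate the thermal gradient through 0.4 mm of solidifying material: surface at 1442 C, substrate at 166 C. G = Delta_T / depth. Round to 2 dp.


G = (1442-166)/0.4 = 3190.0 C/mm


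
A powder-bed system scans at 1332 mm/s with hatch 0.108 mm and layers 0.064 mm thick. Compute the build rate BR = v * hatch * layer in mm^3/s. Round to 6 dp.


Rate = 1332 * 0.108 * 0.064 = 9.206784 mm^3/s


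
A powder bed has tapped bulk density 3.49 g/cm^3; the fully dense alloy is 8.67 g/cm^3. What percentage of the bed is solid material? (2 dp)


Packing = (3.49/8.67)*100 = 40.25 %


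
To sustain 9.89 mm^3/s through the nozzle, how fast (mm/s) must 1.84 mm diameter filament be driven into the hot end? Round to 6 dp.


A = pi*(1.84/2)^2 = 2.659044
v = 9.89 / 2.659044 = 3.719382 mm/s


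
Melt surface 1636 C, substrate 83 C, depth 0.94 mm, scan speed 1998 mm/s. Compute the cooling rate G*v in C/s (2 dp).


G = (1636-83)/0.94 = 1652.12765957 C/mm
CR = 1652.12765957 * 1998 = 3300951.06 C/s


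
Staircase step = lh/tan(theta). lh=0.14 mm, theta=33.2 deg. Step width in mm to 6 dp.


step = 0.14 / tan(33.2) = 0.213942 mm


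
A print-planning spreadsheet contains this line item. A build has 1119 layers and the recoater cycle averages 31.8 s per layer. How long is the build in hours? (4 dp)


t = 1119 * 31.8 / 3600 = 9.8845 hrs


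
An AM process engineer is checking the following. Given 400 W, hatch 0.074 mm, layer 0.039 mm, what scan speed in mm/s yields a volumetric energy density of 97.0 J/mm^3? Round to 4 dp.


v = 400 / (97.0*0.074*0.039) = 1428.8674 mm/s


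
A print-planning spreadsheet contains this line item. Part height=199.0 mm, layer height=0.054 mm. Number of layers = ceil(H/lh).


Layers = ceil(199.0/0.054) = 3686


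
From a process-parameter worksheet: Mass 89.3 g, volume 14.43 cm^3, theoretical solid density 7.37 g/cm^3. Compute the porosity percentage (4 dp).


rho_part = 89.3 / 14.43 = 6.18849619 g/cm^3
Porosity = (1 - 6.18849619/7.37)*100 = 16.0313 %


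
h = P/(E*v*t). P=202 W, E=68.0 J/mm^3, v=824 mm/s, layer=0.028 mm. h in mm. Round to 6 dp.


h = 202 / (68.0*824*0.028) = 0.128753 mm


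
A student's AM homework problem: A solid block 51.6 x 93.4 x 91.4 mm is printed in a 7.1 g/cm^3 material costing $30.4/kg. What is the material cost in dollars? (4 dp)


V = 51.6 * 93.4 * 91.4 = 440496.816 mm^3 = 440.496816 cm^3
Mass = 440.496816 * 7.1 / 1000 = 3.12752739 kg
Cost = 3.12752739 * 30.4 = 95.0768 $


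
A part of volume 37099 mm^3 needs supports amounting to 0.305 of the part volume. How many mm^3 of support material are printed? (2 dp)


V_support = 37099 * 0.305 = 11315.2 mm^3


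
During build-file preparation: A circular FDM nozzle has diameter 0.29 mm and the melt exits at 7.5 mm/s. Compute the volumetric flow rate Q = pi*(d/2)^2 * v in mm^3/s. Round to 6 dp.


A = pi*(0.29/2)^2 = 0.06605199 mm^2
Q = 0.06605199 * 7.5 = 0.49539 mm^3/s


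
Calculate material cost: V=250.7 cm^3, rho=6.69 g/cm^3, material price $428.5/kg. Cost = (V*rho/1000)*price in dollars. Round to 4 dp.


Mass = 250.7*6.69/1000 = 1.677183 kg
Cost = 1.677183 * 428.5 = 718.6729 $


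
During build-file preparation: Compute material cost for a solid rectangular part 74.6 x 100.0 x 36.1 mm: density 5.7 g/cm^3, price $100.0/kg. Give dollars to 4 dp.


V = 74.6 * 100.0 * 36.1 = 269306.0 mm^3 = 269.306 cm^3
Mass = 269.306 * 5.7 / 1000 = 1.5350442 kg
Cost = 1.5350442 * 100.0 = 153.5044 $


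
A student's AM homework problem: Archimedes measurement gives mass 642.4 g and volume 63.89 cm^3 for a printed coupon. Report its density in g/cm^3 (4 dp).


rho = 642.4 / 63.89 = 10.0548 g/cm^3


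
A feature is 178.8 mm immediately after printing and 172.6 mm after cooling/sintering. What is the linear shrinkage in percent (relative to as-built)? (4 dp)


Shrinkage = ((178.8-172.6)/178.8)*100 = 3.4676 %


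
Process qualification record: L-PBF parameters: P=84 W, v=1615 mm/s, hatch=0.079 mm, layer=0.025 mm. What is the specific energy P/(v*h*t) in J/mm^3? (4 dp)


Build rate = 1615 * 0.079 * 0.025 = 3.189625 mm^3/s
SE = 84 / 3.189625 = 26.3354 J/mm^3


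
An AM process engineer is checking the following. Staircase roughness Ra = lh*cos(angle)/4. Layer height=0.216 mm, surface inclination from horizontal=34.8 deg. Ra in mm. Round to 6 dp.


Ra = 0.216 * cos(34.8) / 4 = 0.044342 mm


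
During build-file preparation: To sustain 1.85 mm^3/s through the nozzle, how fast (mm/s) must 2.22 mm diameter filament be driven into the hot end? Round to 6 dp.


A = pi*(2.22/2)^2 = 3.870756
v = 1.85 / 3.870756 = 0.477943 mm/s


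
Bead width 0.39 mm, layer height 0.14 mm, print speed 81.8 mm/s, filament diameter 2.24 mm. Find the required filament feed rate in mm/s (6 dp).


Q = 0.39 * 0.14 * 81.8 = 4.46628 mm^3/s
A_fil = pi*(2.24/2)^2 = 3.94081382 mm^2
v_feed = 4.46628 / 3.94081382 = 1.13334 mm/s


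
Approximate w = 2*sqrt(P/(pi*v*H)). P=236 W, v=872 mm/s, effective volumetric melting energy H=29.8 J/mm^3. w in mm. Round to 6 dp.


w = 2*sqrt(236/(pi*872*29.8)) = 0.107534 mm


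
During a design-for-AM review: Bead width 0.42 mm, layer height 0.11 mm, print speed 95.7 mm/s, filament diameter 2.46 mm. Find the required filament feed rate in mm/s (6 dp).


Q = 0.42 * 0.11 * 95.7 = 4.42134 mm^3/s
A_fil = pi*(2.46/2)^2 = 4.75291553 mm^2
v_feed = 4.42134 / 4.75291553 = 0.930237 mm/s


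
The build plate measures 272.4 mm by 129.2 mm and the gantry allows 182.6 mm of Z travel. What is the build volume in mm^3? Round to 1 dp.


V = 272.4 * 129.2 * 182.6 = 6426439.0 mm^3


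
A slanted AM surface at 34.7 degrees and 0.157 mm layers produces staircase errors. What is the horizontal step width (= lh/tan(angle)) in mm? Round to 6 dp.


step = 0.157 / tan(34.7) = 0.226737 mm


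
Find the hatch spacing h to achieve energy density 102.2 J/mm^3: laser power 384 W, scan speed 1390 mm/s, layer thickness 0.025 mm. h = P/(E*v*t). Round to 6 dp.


h = 384 / (102.2*1390*0.025) = 0.108125 mm


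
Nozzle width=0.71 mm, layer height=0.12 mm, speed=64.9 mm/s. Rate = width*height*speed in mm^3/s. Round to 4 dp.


Rate = 0.71 * 0.12 * 64.9 = 5.5295 mm^3/s


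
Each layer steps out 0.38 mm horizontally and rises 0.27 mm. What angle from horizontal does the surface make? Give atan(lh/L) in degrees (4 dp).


angle = atan(0.27/0.38) = 35.3948 degrees


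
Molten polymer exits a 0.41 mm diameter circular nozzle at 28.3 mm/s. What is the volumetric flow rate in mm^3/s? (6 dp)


A = pi*(0.41/2)^2 = 0.13202543 mm^2
Q = 0.13202543 * 28.3 = 3.73632 mm^3/s


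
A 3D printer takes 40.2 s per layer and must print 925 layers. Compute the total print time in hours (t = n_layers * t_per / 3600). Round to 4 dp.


t = 925 * 40.2 / 3600 = 10.3292 hrs


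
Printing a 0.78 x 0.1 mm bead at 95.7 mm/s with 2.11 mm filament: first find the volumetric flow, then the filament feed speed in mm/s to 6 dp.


Q = 0.78 * 0.1 * 95.7 = 7.4646 mm^3/s
A_fil = pi*(2.11/2)^2 = 3.49667116 mm^2
v_feed = 7.4646 / 3.49667116 = 2.134773 mm/s


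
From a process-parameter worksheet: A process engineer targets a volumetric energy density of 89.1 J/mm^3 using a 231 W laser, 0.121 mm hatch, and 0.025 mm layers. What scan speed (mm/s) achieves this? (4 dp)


v = 231 / (89.1*0.121*0.025) = 857.0554 mm/s


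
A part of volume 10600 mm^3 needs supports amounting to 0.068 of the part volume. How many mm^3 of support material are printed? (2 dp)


V_support = 10600 * 0.068 = 720.8 mm^3


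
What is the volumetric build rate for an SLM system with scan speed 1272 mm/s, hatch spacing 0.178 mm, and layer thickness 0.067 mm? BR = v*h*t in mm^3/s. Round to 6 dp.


Rate = 1272 * 0.178 * 0.067 = 15.169872 mm^3/s


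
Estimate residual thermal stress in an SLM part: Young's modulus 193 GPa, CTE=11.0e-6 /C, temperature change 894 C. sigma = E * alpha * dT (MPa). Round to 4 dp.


sigma = 193*1000 * 11.0e-6 * 894 = 1897.962 MPa


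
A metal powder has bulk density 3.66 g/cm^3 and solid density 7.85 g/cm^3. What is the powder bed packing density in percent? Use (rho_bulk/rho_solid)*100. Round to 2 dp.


Packing = (3.66/7.85)*100 = 46.62 %


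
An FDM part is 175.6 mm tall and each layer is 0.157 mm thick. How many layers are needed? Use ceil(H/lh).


Layers = ceil(175.6/0.157) = 1119


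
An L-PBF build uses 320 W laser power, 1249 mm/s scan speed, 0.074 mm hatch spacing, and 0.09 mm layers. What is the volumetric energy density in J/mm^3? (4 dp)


E = 320 / (1249*0.074*0.09) = 38.4692 J/mm^3


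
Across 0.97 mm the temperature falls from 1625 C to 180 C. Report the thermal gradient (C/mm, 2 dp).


G = (1625-180)/0.97 = 1489.69 C/mm


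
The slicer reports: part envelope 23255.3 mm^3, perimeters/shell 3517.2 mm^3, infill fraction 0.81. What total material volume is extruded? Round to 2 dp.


V_infill = (23255.3 - 3517.2) * 0.81 = 15987.86
V_total = 3517.2 + 15987.86 = 19505.06 mm^3


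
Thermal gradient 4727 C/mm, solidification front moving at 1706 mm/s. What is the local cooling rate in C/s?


CR = 4727 * 1706 = 8064262 C/s


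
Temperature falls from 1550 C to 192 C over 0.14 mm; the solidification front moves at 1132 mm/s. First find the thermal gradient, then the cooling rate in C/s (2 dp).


G = (1550-192)/0.14 = 9700.0 C/mm
CR = 9700.0 * 1132 = 10980400.0 C/s


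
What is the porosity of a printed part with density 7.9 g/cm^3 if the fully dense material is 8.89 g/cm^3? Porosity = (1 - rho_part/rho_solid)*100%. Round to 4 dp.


Porosity = (1-7.9/8.89)*100 = 11.1361 %


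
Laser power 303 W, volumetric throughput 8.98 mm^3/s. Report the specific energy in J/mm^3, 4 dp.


SE = 303 / 8.98 = 33.7416 J/mm^3


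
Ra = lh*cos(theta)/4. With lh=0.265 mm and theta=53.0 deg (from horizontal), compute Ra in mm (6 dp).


Ra = 0.265 * cos(53.0) / 4 = 0.03987 mm


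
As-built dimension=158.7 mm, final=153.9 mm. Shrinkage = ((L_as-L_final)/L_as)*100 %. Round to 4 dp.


Shrinkage = ((158.7-153.9)/158.7)*100 = 3.0246 %


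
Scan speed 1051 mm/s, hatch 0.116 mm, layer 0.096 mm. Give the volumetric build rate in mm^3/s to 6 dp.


Rate = 1051 * 0.116 * 0.096 = 11.703936 mm^3/s


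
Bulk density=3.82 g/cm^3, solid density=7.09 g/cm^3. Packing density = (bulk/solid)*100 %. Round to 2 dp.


Packing = (3.82/7.09)*100 = 53.88 %


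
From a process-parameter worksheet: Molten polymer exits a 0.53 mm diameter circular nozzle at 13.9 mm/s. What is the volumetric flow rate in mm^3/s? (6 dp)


A = pi*(0.53/2)^2 = 0.22061834 mm^2
Q = 0.22061834 * 13.9 = 3.066595 mm^3/s


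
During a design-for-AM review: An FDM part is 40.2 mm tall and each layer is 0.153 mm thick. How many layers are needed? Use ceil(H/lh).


Layers = ceil(40.2/0.153) = 263


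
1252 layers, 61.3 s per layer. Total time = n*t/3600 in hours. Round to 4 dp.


t = 1252 * 61.3 / 3600 = 21.3188 hrs


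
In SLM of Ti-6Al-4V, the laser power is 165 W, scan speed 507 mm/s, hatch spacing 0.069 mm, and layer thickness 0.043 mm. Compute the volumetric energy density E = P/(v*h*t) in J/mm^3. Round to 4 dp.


E = 165 / (507*0.069*0.043) = 109.6878 J/mm^3


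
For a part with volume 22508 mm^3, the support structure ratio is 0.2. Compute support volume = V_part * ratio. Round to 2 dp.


V_support = 22508 * 0.2 = 4501.6 mm^3


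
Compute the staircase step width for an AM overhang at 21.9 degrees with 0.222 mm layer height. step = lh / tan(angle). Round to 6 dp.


step = 0.222 / tan(21.9) = 0.552242 mm


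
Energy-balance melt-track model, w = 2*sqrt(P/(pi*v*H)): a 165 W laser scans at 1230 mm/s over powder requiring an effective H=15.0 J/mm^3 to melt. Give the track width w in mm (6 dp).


w = 2*sqrt(165/(pi*1230*15.0)) = 0.106708 mm


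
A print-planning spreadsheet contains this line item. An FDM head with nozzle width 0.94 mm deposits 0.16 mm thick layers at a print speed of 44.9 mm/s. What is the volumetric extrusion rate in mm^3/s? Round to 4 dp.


Rate = 0.94 * 0.16 * 44.9 = 6.753 mm^3/s


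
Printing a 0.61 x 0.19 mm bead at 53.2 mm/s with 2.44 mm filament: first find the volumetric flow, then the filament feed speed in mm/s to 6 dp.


Q = 0.61 * 0.19 * 53.2 = 6.16588 mm^3/s
A_fil = pi*(2.44/2)^2 = 4.67594651 mm^2
v_feed = 6.16588 / 4.67594651 = 1.318638 mm/s


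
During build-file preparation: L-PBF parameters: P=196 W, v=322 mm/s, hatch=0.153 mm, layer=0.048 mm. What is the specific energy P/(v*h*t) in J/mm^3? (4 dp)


Build rate = 322 * 0.153 * 0.048 = 2.364768 mm^3/s
SE = 196 / 2.364768 = 82.8834 J/mm^3


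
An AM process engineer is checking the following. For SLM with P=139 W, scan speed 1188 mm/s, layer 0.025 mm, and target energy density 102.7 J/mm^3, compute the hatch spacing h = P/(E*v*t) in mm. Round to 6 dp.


h = 139 / (102.7*1188*0.025) = 0.045571 mm


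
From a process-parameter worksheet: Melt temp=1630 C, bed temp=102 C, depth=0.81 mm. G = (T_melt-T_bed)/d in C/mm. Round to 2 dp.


G = (1630-102)/0.81 = 1886.42 C/mm


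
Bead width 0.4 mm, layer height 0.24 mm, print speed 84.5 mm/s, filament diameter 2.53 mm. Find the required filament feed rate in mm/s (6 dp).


Q = 0.4 * 0.24 * 84.5 = 8.112 mm^3/s
A_fil = pi*(2.53/2)^2 = 5.0272551 mm^2
v_feed = 8.112 / 5.0272551 = 1.613604 mm/s


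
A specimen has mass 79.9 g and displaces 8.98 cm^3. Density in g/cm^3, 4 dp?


rho = 79.9 / 8.98 = 8.8976 g/cm^3


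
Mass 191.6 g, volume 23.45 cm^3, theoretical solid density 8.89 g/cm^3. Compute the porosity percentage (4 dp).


rho_part = 191.6 / 23.45 = 8.17057569 g/cm^3
Porosity = (1 - 8.17057569/8.89)*100 = 8.0925 %


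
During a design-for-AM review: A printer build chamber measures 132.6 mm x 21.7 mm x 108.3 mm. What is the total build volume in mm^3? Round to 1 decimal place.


V = 132.6 * 21.7 * 108.3 = 311624.6 mm^3


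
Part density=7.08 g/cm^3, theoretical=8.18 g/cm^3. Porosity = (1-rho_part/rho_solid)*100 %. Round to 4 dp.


Porosity = (1-7.08/8.18)*100 = 13.4474 %


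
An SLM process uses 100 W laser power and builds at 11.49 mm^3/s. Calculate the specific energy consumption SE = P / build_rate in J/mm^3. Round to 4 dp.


SE = 100 / 11.49 = 8.7032 J/mm^3


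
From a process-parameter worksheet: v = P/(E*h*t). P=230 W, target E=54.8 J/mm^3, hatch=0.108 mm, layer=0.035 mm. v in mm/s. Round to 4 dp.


v = 230 / (54.8*0.108*0.035) = 1110.3387 mm/s


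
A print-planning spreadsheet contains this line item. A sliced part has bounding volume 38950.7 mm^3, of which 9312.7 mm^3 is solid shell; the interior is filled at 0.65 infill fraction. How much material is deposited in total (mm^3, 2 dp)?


V_infill = (38950.7 - 9312.7) * 0.65 = 19264.7
V_total = 9312.7 + 19264.7 = 28577.4 mm^3


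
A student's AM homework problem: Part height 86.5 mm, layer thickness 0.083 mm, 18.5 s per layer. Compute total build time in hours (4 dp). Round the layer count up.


Layers = ceil(86.5/0.083) = 1043
t = 1043 * 18.5 / 3600 = 5.3599 hrs


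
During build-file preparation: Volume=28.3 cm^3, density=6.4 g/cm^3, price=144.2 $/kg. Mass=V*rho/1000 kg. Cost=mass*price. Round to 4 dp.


Mass = 28.3*6.4/1000 = 0.18112 kg
Cost = 0.18112 * 144.2 = 26.1175 $


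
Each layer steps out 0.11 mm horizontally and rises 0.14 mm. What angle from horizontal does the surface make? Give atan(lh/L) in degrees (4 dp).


angle = atan(0.14/0.11) = 51.8428 degrees


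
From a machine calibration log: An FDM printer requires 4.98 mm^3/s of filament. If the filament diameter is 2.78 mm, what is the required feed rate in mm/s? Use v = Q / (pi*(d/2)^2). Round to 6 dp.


A = pi*(2.78/2)^2 = 6.069871
v = 4.98 / 6.069871 = 0.820446 mm/s


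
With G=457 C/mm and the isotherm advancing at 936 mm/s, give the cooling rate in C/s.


CR = 457 * 936 = 427752 C/s


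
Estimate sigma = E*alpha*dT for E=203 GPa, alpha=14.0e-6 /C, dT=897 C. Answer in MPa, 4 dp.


sigma = 203*1000 * 14.0e-6 * 897 = 2549.274 MPa


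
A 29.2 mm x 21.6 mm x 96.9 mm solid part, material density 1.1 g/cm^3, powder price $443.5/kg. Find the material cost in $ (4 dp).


V = 29.2 * 21.6 * 96.9 = 61116.768 mm^3 = 61.116768 cm^3
Mass = 61.116768 * 1.1 / 1000 = 0.06722844 kg
Cost = 0.06722844 * 443.5 = 29.8158 $


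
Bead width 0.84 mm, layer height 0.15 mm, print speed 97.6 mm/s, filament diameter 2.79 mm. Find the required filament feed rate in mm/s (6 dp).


Q = 0.84 * 0.15 * 97.6 = 12.2976 mm^3/s
A_fil = pi*(2.79/2)^2 = 6.11361784 mm^2
v_feed = 12.2976 / 6.11361784 = 2.011509 mm/s


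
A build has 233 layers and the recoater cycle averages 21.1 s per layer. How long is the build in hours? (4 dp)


t = 233 * 21.1 / 3600 = 1.3656 hrs


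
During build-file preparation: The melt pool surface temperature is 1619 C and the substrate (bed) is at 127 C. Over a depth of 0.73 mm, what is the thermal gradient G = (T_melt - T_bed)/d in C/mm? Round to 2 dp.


G = (1619-127)/0.73 = 2043.84 C/mm


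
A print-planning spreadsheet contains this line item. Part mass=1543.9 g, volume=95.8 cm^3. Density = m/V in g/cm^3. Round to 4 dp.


rho = 1543.9 / 95.8 = 16.1159 g/cm^3


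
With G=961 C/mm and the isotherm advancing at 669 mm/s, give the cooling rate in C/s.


CR = 961 * 669 = 642909 C/s


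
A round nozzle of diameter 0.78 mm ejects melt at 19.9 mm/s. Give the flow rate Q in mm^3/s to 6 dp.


A = pi*(0.78/2)^2 = 0.47783624 mm^2
Q = 0.47783624 * 19.9 = 9.508941 mm^3/s


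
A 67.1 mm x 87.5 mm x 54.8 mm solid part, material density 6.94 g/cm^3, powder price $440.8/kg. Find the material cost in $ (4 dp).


V = 67.1 * 87.5 * 54.8 = 321744.5 mm^3 = 321.7445 cm^3
Mass = 321.7445 * 6.94 / 1000 = 2.23290683 kg
Cost = 2.23290683 * 440.8 = 984.2653 $


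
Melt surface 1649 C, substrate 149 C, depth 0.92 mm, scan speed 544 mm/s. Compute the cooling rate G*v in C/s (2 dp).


G = (1649-149)/0.92 = 1630.43478261 C/mm
CR = 1630.43478261 * 544 = 886956.52 C/s


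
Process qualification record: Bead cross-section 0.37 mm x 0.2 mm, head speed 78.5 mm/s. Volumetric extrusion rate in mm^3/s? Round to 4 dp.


Rate = 0.37 * 0.2 * 78.5 = 5.809 mm^3/s


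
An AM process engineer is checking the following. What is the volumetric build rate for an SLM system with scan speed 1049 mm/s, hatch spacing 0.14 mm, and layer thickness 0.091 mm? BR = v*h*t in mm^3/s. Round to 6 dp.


Rate = 1049 * 0.14 * 0.091 = 13.36426 mm^3/s


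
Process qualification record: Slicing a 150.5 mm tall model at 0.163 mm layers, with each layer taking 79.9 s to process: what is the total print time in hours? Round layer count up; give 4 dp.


Layers = ceil(150.5/0.163) = 924
t = 924 * 79.9 / 3600 = 20.5077 hrs


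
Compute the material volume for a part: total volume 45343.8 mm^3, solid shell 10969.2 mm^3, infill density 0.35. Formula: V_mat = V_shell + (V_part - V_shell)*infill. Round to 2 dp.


V_infill = (45343.8 - 10969.2) * 0.35 = 12031.11
V_total = 10969.2 + 12031.11 = 23000.31 mm^3


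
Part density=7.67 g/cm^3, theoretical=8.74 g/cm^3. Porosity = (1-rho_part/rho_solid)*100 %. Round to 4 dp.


Porosity = (1-7.67/8.74)*100 = 12.2426 %


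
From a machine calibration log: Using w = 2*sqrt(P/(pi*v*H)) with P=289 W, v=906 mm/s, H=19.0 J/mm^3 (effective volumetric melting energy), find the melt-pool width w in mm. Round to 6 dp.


w = 2*sqrt(289/(pi*906*19.0)) = 0.146205 mm


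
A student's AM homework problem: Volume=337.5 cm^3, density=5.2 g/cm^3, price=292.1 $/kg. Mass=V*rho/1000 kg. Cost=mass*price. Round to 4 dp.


Mass = 337.5*5.2/1000 = 1.755 kg
Cost = 1.755 * 292.1 = 512.6355 $


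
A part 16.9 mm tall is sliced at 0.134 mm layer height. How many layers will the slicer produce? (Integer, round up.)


Layers = ceil(16.9/0.134) = 127


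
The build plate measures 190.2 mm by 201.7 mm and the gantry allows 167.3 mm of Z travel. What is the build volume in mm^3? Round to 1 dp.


V = 190.2 * 201.7 * 167.3 = 6418186.8 mm^3


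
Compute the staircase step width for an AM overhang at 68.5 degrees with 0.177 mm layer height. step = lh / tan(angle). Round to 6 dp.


step = 0.177 / tan(68.5) = 0.069722 mm


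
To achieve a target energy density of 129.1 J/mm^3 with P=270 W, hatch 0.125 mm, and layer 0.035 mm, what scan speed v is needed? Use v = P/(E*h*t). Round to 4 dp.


v = 270 / (129.1*0.125*0.035) = 478.0347 mm/s


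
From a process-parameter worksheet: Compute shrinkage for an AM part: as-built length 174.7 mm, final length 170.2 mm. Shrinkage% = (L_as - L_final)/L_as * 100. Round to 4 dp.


Shrinkage = ((174.7-170.2)/174.7)*100 = 2.5758 %


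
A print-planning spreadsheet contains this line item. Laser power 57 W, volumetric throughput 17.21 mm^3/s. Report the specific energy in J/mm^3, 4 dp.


SE = 57 / 17.21 = 3.312 J/mm^3


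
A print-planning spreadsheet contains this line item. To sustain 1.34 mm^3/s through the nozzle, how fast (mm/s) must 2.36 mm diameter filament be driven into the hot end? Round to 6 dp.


A = pi*(2.36/2)^2 = 4.374354
v = 1.34 / 4.374354 = 0.306331 mm/s


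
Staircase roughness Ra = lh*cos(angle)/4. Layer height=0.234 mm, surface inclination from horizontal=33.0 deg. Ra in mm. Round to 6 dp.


Ra = 0.234 * cos(33.0) / 4 = 0.049062 mm


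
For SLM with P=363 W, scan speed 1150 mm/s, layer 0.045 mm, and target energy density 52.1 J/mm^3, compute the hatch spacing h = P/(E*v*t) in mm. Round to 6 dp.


h = 363 / (52.1*1150*0.045) = 0.134635 mm


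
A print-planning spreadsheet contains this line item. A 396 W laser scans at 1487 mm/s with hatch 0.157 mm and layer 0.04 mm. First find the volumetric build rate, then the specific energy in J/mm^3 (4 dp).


Build rate = 1487 * 0.157 * 0.04 = 9.33836 mm^3/s
SE = 396 / 9.33836 = 42.4057 J/mm^3


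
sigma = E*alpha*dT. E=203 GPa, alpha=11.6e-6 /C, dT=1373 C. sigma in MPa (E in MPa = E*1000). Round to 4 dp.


sigma = 203*1000 * 11.6e-6 * 1373 = 3233.1404 MPa


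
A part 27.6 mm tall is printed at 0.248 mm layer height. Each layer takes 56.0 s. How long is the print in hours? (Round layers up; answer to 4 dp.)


Layers = ceil(27.6/0.248) = 112
t = 112 * 56.0 / 3600 = 1.7422 hrs


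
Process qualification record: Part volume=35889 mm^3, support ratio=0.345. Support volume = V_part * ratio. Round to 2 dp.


V_support = 35889 * 0.345 = 12381.71 mm^3


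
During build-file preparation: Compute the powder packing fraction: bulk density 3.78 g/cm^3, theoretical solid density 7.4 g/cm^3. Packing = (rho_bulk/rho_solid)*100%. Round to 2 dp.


Packing = (3.78/7.4)*100 = 51.08 %


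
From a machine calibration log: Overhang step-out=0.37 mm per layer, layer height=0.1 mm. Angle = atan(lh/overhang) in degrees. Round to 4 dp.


angle = atan(0.1/0.37) = 15.124 degrees


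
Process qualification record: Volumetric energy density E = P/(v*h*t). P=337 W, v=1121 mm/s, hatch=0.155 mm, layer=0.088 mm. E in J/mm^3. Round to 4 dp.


E = 337 / (1121*0.155*0.088) = 22.0399 J/mm^3


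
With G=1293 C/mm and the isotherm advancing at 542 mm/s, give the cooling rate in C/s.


CR = 1293 * 542 = 700806 C/s


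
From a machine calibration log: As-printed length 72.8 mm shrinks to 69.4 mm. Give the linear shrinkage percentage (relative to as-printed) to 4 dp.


Shrinkage = ((72.8-69.4)/72.8)*100 = 4.6703 %


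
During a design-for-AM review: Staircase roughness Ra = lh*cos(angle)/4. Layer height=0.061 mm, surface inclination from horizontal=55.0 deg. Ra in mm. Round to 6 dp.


Ra = 0.061 * cos(55.0) / 4 = 0.008747 mm


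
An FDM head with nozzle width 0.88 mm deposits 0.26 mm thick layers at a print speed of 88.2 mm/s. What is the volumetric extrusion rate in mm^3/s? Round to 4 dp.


Rate = 0.88 * 0.26 * 88.2 = 20.1802 mm^3/s


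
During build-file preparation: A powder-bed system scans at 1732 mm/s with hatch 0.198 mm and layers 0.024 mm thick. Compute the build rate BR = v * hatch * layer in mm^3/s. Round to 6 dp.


Rate = 1732 * 0.198 * 0.024 = 8.230464 mm^3/s


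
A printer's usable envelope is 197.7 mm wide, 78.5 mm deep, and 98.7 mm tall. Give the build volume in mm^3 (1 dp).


V = 197.7 * 78.5 * 98.7 = 1531769.7 mm^3


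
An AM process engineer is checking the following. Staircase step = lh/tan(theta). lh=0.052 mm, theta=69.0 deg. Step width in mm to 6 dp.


step = 0.052 / tan(69.0) = 0.019961 mm


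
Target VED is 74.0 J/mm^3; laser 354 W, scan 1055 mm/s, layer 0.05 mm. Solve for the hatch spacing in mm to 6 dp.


h = 354 / (74.0*1055*0.05) = 0.090688 mm


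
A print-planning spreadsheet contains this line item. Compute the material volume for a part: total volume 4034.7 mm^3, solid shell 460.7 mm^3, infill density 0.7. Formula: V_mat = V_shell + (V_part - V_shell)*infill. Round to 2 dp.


V_infill = (4034.7 - 460.7) * 0.7 = 2501.8
V_total = 460.7 + 2501.8 = 2962.5 mm^3


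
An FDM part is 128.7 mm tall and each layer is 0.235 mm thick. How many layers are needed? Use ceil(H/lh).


Layers = ceil(128.7/0.235) = 548


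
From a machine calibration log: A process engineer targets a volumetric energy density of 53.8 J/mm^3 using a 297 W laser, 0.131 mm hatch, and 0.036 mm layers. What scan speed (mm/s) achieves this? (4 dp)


v = 297 / (53.8*0.131*0.036) = 1170.5781 mm/s


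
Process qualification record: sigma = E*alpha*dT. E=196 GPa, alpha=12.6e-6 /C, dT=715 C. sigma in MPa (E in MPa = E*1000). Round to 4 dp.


sigma = 196*1000 * 12.6e-6 * 715 = 1765.764 MPa


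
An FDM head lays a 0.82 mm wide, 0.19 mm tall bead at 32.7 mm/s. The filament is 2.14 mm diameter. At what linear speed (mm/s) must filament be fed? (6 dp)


Q = 0.82 * 0.19 * 32.7 = 5.09466 mm^3/s
A_fil = pi*(2.14/2)^2 = 3.59680943 mm^2
v_feed = 5.09466 / 3.59680943 = 1.416439 mm/s


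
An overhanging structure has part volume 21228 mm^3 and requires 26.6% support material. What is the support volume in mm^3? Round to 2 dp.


V_support = 21228 * 0.266 = 5646.65 mm^3


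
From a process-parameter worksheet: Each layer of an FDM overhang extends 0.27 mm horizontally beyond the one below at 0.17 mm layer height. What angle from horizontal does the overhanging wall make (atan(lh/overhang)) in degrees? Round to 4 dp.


angle = atan(0.17/0.27) = 32.1957 degrees


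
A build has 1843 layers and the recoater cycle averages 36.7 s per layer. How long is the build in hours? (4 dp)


t = 1843 * 36.7 / 3600 = 18.7884 hrs


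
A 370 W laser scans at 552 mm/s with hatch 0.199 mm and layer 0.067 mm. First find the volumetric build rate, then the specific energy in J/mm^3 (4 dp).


Build rate = 552 * 0.199 * 0.067 = 7.359816 mm^3/s
SE = 370 / 7.359816 = 50.273 J/mm^3


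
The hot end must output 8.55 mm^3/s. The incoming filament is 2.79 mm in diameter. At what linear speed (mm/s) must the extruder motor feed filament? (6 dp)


A = pi*(2.79/2)^2 = 6.113618
v = 8.55 / 6.113618 = 1.398517 mm/s


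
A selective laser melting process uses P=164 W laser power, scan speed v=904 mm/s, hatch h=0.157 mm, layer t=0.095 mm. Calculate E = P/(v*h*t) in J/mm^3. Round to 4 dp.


E = 164 / (904*0.157*0.095) = 12.1633 J/mm^3


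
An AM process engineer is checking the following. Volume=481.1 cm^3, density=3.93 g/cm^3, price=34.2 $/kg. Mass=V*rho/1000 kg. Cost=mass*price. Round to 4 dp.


Mass = 481.1*3.93/1000 = 1.890723 kg
Cost = 1.890723 * 34.2 = 64.6627 $


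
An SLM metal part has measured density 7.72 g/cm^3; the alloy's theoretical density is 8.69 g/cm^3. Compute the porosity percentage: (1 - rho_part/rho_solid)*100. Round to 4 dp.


Porosity = (1-7.72/8.69)*100 = 11.1623 %


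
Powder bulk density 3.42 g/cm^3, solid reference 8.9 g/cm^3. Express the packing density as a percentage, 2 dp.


Packing = (3.42/8.9)*100 = 38.43 %


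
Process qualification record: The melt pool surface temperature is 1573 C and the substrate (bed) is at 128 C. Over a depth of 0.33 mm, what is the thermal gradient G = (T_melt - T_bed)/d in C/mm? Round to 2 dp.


G = (1573-128)/0.33 = 4378.79 C/mm


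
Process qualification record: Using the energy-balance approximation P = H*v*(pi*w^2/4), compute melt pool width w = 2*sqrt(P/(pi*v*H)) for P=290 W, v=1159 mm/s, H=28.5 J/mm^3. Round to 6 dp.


w = 2*sqrt(290/(pi*1159*28.5)) = 0.105728 mm


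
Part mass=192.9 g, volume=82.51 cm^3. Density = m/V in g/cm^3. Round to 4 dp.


rho = 192.9 / 82.51 = 2.3379 g/cm^3


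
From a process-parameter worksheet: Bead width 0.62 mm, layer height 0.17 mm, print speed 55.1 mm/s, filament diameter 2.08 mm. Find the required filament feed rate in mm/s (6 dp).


Q = 0.62 * 0.17 * 55.1 = 5.80754 mm^3/s
A_fil = pi*(2.08/2)^2 = 3.39794661 mm^2
v_feed = 5.80754 / 3.39794661 = 1.709132 mm/s


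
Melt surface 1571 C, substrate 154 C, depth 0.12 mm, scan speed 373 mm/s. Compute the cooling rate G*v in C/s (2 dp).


G = (1571-154)/0.12 = 11808.33333333 C/mm
CR = 11808.33333333 * 373 = 4404508.33 C/s


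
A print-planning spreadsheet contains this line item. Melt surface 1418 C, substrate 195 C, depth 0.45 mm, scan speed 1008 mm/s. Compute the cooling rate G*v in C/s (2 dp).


G = (1418-195)/0.45 = 2717.77777778 C/mm
CR = 2717.77777778 * 1008 = 2739520.0 C/s


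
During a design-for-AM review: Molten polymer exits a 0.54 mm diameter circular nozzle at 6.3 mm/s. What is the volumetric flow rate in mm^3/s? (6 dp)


A = pi*(0.54/2)^2 = 0.2290221 mm^2
Q = 0.2290221 * 6.3 = 1.442839 mm^3/s


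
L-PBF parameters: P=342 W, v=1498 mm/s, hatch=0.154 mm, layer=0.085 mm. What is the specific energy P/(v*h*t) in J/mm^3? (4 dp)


Build rate = 1498 * 0.154 * 0.085 = 19.60882 mm^3/s
SE = 342 / 19.60882 = 17.4411 J/mm^3


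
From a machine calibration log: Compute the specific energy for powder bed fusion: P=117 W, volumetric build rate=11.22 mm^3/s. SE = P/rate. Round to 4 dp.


SE = 117 / 11.22 = 10.4278 J/mm^3


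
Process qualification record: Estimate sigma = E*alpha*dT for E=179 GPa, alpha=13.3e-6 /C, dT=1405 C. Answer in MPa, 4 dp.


sigma = 179*1000 * 13.3e-6 * 1405 = 3344.8835 MPa


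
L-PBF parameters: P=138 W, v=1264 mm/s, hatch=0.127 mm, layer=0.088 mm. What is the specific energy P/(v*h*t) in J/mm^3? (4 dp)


Build rate = 1264 * 0.127 * 0.088 = 14.126464 mm^3/s
SE = 138 / 14.126464 = 9.7689 J/mm^3


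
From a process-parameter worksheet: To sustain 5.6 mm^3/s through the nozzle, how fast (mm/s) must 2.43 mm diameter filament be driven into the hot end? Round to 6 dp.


A = pi*(2.43/2)^2 = 4.637698
v = 5.6 / 4.637698 = 1.207496 mm/s


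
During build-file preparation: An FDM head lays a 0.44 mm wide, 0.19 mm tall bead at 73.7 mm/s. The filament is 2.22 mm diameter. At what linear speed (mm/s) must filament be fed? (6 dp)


Q = 0.44 * 0.19 * 73.7 = 6.16132 mm^3/s
A_fil = pi*(2.22/2)^2 = 3.87075631 mm^2
v_feed = 6.16132 / 3.87075631 = 1.591761 mm/s


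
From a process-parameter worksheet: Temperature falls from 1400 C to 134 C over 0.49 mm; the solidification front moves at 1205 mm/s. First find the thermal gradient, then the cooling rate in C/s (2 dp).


G = (1400-134)/0.49 = 2583.67346939 C/mm
CR = 2583.67346939 * 1205 = 3113326.53 C/s


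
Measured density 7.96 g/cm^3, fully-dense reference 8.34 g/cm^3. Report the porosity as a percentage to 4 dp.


Porosity = (1-7.96/8.34)*100 = 4.5564 %


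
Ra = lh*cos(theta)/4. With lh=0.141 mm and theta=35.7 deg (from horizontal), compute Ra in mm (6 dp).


Ra = 0.141 * cos(35.7) / 4 = 0.028626 mm


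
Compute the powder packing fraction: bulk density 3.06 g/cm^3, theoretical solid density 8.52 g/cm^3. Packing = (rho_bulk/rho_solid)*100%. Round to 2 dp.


Packing = (3.06/8.52)*100 = 35.92 %


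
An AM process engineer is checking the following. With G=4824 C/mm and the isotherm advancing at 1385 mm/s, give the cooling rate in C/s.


CR = 4824 * 1385 = 6681240 C/s


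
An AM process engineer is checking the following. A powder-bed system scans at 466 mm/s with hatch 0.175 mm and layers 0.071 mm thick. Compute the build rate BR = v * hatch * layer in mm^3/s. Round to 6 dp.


Rate = 466 * 0.175 * 0.071 = 5.79005 mm^3/s


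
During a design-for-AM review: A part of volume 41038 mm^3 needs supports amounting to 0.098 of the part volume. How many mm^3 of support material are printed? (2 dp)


V_support = 41038 * 0.098 = 4021.72 mm^3


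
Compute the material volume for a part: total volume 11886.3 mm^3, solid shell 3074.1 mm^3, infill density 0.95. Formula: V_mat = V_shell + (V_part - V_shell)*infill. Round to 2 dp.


V_infill = (11886.3 - 3074.1) * 0.95 = 8371.59
V_total = 3074.1 + 8371.59 = 11445.69 mm^3


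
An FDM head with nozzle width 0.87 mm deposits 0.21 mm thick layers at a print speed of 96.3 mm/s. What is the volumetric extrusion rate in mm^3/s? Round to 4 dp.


Rate = 0.87 * 0.21 * 96.3 = 17.594 mm^3/s


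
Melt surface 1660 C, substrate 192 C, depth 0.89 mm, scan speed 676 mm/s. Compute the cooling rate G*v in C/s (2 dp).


G = (1660-192)/0.89 = 1649.43820225 C/mm
CR = 1649.43820225 * 676 = 1115020.22 C/s


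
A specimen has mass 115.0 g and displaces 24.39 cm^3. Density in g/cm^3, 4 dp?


rho = 115.0 / 24.39 = 4.715 g/cm^3


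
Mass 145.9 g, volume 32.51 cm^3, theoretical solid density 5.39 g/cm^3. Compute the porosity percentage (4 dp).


rho_part = 145.9 / 32.51 = 4.48784989 g/cm^3
Porosity = (1 - 4.48784989/5.39)*100 = 16.7375 %


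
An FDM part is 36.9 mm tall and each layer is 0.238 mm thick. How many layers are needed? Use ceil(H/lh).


Layers = ceil(36.9/0.238) = 156


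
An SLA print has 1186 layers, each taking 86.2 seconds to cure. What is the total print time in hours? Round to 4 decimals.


t = 1186 * 86.2 / 3600 = 28.3981 hrs


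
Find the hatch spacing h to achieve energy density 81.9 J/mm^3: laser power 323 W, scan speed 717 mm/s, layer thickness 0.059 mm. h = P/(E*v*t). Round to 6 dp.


h = 323 / (81.9*717*0.059) = 0.093228 mm


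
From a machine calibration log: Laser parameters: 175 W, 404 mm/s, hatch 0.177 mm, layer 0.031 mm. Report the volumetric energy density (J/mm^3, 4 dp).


E = 175 / (404*0.177*0.031) = 78.9445 J/mm^3


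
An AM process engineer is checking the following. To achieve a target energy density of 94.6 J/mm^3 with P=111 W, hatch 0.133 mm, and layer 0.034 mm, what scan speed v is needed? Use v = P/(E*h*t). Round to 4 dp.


v = 111 / (94.6*0.133*0.034) = 259.4784 mm/s


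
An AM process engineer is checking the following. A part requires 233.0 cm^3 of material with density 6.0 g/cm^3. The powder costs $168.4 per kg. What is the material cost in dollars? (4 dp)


Mass = 233.0*6.0/1000 = 1.398 kg
Cost = 1.398 * 168.4 = 235.4232 $


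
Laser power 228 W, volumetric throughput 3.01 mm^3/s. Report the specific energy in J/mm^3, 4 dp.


SE = 228 / 3.01 = 75.7475 J/mm^3


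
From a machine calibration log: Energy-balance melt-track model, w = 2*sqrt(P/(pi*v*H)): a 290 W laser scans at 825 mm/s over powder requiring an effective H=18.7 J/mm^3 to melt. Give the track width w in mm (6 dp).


w = 2*sqrt(290/(pi*825*18.7)) = 0.154706 mm


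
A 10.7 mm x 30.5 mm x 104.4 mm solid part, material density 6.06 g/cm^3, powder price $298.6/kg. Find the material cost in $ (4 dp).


V = 10.7 * 30.5 * 104.4 = 34070.94 mm^3 = 34.07094 cm^3
Mass = 34.07094 * 6.06 / 1000 = 0.2064699 kg
Cost = 0.2064699 * 298.6 = 61.6519 $


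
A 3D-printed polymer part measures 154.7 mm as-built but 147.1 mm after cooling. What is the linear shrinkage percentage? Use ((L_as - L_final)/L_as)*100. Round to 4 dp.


Shrinkage = ((154.7-147.1)/154.7)*100 = 4.9127 %


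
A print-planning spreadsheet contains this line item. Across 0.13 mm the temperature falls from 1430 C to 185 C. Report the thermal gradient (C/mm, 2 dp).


G = (1430-185)/0.13 = 9576.92 C/mm


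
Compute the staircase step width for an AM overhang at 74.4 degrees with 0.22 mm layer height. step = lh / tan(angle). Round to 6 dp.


step = 0.22 / tan(74.4) = 0.061425 mm


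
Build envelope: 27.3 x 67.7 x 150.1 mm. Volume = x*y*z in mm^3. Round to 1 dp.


V = 27.3 * 67.7 * 150.1 = 277416.3 mm^3


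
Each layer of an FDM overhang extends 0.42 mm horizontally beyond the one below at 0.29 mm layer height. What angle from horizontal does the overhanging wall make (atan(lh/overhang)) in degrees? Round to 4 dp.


angle = atan(0.29/0.42) = 34.6242 degrees


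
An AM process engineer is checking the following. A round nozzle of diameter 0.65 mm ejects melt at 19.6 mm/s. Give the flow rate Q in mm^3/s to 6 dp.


A = pi*(0.65/2)^2 = 0.33183072 mm^2
Q = 0.33183072 * 19.6 = 6.503882 mm^3/s


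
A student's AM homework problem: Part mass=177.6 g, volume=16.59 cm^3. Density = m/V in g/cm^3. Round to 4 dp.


rho = 177.6 / 16.59 = 10.7052 g/cm^3


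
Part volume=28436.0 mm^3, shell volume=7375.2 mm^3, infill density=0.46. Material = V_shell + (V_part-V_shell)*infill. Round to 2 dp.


V_infill = (28436.0 - 7375.2) * 0.46 = 9687.97
V_total = 7375.2 + 9687.97 = 17063.17 mm^3


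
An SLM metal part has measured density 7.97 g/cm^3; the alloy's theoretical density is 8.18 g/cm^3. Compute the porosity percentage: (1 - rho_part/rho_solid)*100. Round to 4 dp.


Porosity = (1-7.97/8.18)*100 = 2.5672 %


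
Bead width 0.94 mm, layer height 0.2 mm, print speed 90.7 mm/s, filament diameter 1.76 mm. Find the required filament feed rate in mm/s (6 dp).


Q = 0.94 * 0.2 * 90.7 = 17.0516 mm^3/s
A_fil = pi*(1.76/2)^2 = 2.43284935 mm^2
v_feed = 17.0516 / 2.43284935 = 7.008901 mm/s


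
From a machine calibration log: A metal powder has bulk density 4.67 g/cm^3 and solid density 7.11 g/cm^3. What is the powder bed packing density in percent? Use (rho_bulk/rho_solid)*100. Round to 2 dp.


Packing = (4.67/7.11)*100 = 65.68 %


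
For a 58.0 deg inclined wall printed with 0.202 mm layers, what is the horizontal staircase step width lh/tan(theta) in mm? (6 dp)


step = 0.202 / tan(58.0) = 0.126224 mm


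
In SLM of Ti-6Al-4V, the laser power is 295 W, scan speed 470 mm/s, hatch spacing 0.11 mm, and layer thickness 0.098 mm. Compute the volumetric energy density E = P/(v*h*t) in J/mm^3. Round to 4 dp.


E = 295 / (470*0.11*0.098) = 58.2245 J/mm^3


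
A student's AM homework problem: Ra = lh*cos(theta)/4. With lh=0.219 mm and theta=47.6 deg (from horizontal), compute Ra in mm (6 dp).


Ra = 0.219 * cos(47.6) / 4 = 0.036918 mm
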